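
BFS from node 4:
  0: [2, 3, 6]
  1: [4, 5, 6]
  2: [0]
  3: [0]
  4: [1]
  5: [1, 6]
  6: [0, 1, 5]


Visit 4, enqueue [1]
Visit 1, enqueue [5, 6]
Visit 5, enqueue []
Visit 6, enqueue [0]
Visit 0, enqueue [2, 3]
Visit 2, enqueue []
Visit 3, enqueue []

BFS order: [4, 1, 5, 6, 0, 2, 3]


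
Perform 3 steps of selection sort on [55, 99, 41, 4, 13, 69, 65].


Initial: [55, 99, 41, 4, 13, 69, 65]
Step 1: min=4 at 3
  Swap: [4, 99, 41, 55, 13, 69, 65]
Step 2: min=13 at 4
  Swap: [4, 13, 41, 55, 99, 69, 65]
Step 3: min=41 at 2
  Swap: [4, 13, 41, 55, 99, 69, 65]

After 3 steps: [4, 13, 41, 55, 99, 69, 65]


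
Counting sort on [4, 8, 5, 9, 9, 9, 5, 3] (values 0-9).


Input: [4, 8, 5, 9, 9, 9, 5, 3]
Counts: [0, 0, 0, 1, 1, 2, 0, 0, 1, 3]

Sorted: [3, 4, 5, 5, 8, 9, 9, 9]


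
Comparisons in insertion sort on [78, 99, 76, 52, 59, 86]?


Algorithm: insertion sort
Input: [78, 99, 76, 52, 59, 86]
Sorted: [52, 59, 76, 78, 86, 99]

12


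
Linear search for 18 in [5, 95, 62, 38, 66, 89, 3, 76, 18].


i=0: 5!=18
i=1: 95!=18
i=2: 62!=18
i=3: 38!=18
i=4: 66!=18
i=5: 89!=18
i=6: 3!=18
i=7: 76!=18
i=8: 18==18 found!

Found at 8, 9 comps


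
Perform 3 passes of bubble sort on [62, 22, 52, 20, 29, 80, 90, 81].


Initial: [62, 22, 52, 20, 29, 80, 90, 81]
Pass 1: [22, 52, 20, 29, 62, 80, 81, 90] (5 swaps)
Pass 2: [22, 20, 29, 52, 62, 80, 81, 90] (2 swaps)
Pass 3: [20, 22, 29, 52, 62, 80, 81, 90] (1 swaps)

After 3 passes: [20, 22, 29, 52, 62, 80, 81, 90]


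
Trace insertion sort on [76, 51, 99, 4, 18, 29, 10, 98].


Initial: [76, 51, 99, 4, 18, 29, 10, 98]
Insert 51: [51, 76, 99, 4, 18, 29, 10, 98]
Insert 99: [51, 76, 99, 4, 18, 29, 10, 98]
Insert 4: [4, 51, 76, 99, 18, 29, 10, 98]
Insert 18: [4, 18, 51, 76, 99, 29, 10, 98]
Insert 29: [4, 18, 29, 51, 76, 99, 10, 98]
Insert 10: [4, 10, 18, 29, 51, 76, 99, 98]
Insert 98: [4, 10, 18, 29, 51, 76, 98, 99]

Sorted: [4, 10, 18, 29, 51, 76, 98, 99]


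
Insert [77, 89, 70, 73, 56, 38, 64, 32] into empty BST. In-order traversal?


Insert 77: root
Insert 89: R from 77
Insert 70: L from 77
Insert 73: L from 77 -> R from 70
Insert 56: L from 77 -> L from 70
Insert 38: L from 77 -> L from 70 -> L from 56
Insert 64: L from 77 -> L from 70 -> R from 56
Insert 32: L from 77 -> L from 70 -> L from 56 -> L from 38

In-order: [32, 38, 56, 64, 70, 73, 77, 89]


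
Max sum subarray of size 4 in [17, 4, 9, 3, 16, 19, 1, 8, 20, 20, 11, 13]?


[0:4]: 33
[1:5]: 32
[2:6]: 47
[3:7]: 39
[4:8]: 44
[5:9]: 48
[6:10]: 49
[7:11]: 59
[8:12]: 64

Max: 64 at [8:12]


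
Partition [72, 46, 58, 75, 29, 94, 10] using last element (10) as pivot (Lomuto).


Pivot: 10
Place pivot at 0: [10, 46, 58, 75, 29, 94, 72]

Partitioned: [10, 46, 58, 75, 29, 94, 72]


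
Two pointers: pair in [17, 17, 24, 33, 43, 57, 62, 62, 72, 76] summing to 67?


lo=0(17)+hi=9(76)=93
lo=0(17)+hi=8(72)=89
lo=0(17)+hi=7(62)=79
lo=0(17)+hi=6(62)=79
lo=0(17)+hi=5(57)=74
lo=0(17)+hi=4(43)=60
lo=1(17)+hi=4(43)=60
lo=2(24)+hi=4(43)=67

Yes: 24+43=67


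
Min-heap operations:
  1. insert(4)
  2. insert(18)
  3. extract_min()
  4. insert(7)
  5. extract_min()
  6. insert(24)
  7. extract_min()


insert(4) -> [4]
insert(18) -> [4, 18]
extract_min()->4, [18]
insert(7) -> [7, 18]
extract_min()->7, [18]
insert(24) -> [18, 24]
extract_min()->18, [24]

Final heap: [24]


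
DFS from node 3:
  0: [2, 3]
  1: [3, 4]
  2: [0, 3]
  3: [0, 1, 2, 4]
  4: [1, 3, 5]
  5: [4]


Visit 3, push [4, 2, 1, 0]
Visit 0, push [2]
Visit 2, push []
Visit 1, push [4]
Visit 4, push [5]
Visit 5, push []

DFS order: [3, 0, 2, 1, 4, 5]


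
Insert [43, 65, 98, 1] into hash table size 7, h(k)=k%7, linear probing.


Insert 43: h=1 -> slot 1
Insert 65: h=2 -> slot 2
Insert 98: h=0 -> slot 0
Insert 1: h=1, 2 probes -> slot 3

Table: [98, 43, 65, 1, None, None, None]


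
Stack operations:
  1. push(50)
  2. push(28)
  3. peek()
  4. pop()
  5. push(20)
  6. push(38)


push(50) -> [50]
push(28) -> [50, 28]
peek()->28
pop()->28, [50]
push(20) -> [50, 20]
push(38) -> [50, 20, 38]

Final stack: [50, 20, 38]


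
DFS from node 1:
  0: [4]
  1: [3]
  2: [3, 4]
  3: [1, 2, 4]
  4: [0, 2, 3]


Visit 1, push [3]
Visit 3, push [4, 2]
Visit 2, push [4]
Visit 4, push [0]
Visit 0, push []

DFS order: [1, 3, 2, 4, 0]


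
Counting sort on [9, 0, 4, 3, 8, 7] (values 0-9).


Input: [9, 0, 4, 3, 8, 7]
Counts: [1, 0, 0, 1, 1, 0, 0, 1, 1, 1]

Sorted: [0, 3, 4, 7, 8, 9]


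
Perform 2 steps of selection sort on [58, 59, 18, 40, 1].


Initial: [58, 59, 18, 40, 1]
Step 1: min=1 at 4
  Swap: [1, 59, 18, 40, 58]
Step 2: min=18 at 2
  Swap: [1, 18, 59, 40, 58]

After 2 steps: [1, 18, 59, 40, 58]


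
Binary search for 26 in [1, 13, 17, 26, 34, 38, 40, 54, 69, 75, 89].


Step 1: lo=0, hi=10, mid=5, val=38
Step 2: lo=0, hi=4, mid=2, val=17
Step 3: lo=3, hi=4, mid=3, val=26

Found at index 3


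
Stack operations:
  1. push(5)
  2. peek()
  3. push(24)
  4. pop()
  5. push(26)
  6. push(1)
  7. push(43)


push(5) -> [5]
peek()->5
push(24) -> [5, 24]
pop()->24, [5]
push(26) -> [5, 26]
push(1) -> [5, 26, 1]
push(43) -> [5, 26, 1, 43]

Final stack: [5, 26, 1, 43]


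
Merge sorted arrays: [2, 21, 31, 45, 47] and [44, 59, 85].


Take 2 from A
Take 21 from A
Take 31 from A
Take 44 from B
Take 45 from A
Take 47 from A

Merged: [2, 21, 31, 44, 45, 47, 59, 85]


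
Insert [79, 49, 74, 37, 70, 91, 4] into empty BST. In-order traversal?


Insert 79: root
Insert 49: L from 79
Insert 74: L from 79 -> R from 49
Insert 37: L from 79 -> L from 49
Insert 70: L from 79 -> R from 49 -> L from 74
Insert 91: R from 79
Insert 4: L from 79 -> L from 49 -> L from 37

In-order: [4, 37, 49, 70, 74, 79, 91]


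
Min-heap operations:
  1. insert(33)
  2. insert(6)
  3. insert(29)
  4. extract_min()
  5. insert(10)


insert(33) -> [33]
insert(6) -> [6, 33]
insert(29) -> [6, 33, 29]
extract_min()->6, [29, 33]
insert(10) -> [10, 33, 29]

Final heap: [10, 33, 29]


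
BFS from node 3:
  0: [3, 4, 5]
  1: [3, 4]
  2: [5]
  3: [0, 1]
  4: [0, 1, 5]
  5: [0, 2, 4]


Visit 3, enqueue [0, 1]
Visit 0, enqueue [4, 5]
Visit 1, enqueue []
Visit 4, enqueue []
Visit 5, enqueue [2]
Visit 2, enqueue []

BFS order: [3, 0, 1, 4, 5, 2]


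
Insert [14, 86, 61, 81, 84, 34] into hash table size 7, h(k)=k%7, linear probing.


Insert 14: h=0 -> slot 0
Insert 86: h=2 -> slot 2
Insert 61: h=5 -> slot 5
Insert 81: h=4 -> slot 4
Insert 84: h=0, 1 probes -> slot 1
Insert 34: h=6 -> slot 6

Table: [14, 84, 86, None, 81, 61, 34]


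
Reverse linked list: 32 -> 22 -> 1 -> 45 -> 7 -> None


Step 1: curr=32, set curr.next=prev(None) | reversed so far: 32
Step 2: curr=22, set curr.next=prev(32) | reversed so far: 22 -> 32
Step 3: curr=1, set curr.next=prev(22) | reversed so far: 1 -> 22 -> 32
Step 4: curr=45, set curr.next=prev(1) | reversed so far: 45 -> 1 -> 22 -> 32
Step 5: curr=7, set curr.next=prev(45) | reversed so far: 7 -> 45 -> 1 -> 22 -> 32

7 -> 45 -> 1 -> 22 -> 32 -> None


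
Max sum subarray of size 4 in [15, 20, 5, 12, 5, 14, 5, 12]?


[0:4]: 52
[1:5]: 42
[2:6]: 36
[3:7]: 36
[4:8]: 36

Max: 52 at [0:4]


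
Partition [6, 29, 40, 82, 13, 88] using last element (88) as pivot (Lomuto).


Pivot: 88
  6 <= 88: advance i (no swap)
  29 <= 88: advance i (no swap)
  40 <= 88: advance i (no swap)
  82 <= 88: advance i (no swap)
  13 <= 88: advance i (no swap)
Place pivot at 5: [6, 29, 40, 82, 13, 88]

Partitioned: [6, 29, 40, 82, 13, 88]


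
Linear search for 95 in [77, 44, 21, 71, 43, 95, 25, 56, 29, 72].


i=0: 77!=95
i=1: 44!=95
i=2: 21!=95
i=3: 71!=95
i=4: 43!=95
i=5: 95==95 found!

Found at 5, 6 comps


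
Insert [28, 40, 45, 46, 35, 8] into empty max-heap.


Insert 28: [28]
Insert 40: [40, 28]
Insert 45: [45, 28, 40]
Insert 46: [46, 45, 40, 28]
Insert 35: [46, 45, 40, 28, 35]
Insert 8: [46, 45, 40, 28, 35, 8]

Final heap: [46, 45, 40, 28, 35, 8]


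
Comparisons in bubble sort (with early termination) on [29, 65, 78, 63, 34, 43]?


Algorithm: bubble sort (with early termination)
Input: [29, 65, 78, 63, 34, 43]
Sorted: [29, 34, 43, 63, 65, 78]

14


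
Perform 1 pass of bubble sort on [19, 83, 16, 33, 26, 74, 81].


Initial: [19, 83, 16, 33, 26, 74, 81]
Pass 1: [19, 16, 33, 26, 74, 81, 83] (5 swaps)

After 1 pass: [19, 16, 33, 26, 74, 81, 83]


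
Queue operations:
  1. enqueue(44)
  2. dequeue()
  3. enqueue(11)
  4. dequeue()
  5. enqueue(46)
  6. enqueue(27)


enqueue(44) -> [44]
dequeue()->44, []
enqueue(11) -> [11]
dequeue()->11, []
enqueue(46) -> [46]
enqueue(27) -> [46, 27]

Final queue: [46, 27]


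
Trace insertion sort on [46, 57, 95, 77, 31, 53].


Initial: [46, 57, 95, 77, 31, 53]
Insert 57: [46, 57, 95, 77, 31, 53]
Insert 95: [46, 57, 95, 77, 31, 53]
Insert 77: [46, 57, 77, 95, 31, 53]
Insert 31: [31, 46, 57, 77, 95, 53]
Insert 53: [31, 46, 53, 57, 77, 95]

Sorted: [31, 46, 53, 57, 77, 95]


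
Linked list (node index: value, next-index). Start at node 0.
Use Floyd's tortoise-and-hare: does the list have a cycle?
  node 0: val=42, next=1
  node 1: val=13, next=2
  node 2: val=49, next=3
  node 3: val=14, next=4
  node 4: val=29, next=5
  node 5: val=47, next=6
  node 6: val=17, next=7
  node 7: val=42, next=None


Floyd's tortoise (slow, +1) and hare (fast, +2):
  init: slow=0, fast=0
  step 1: slow=1, fast=2
  step 2: slow=2, fast=4
  step 3: slow=3, fast=6
  step 4: fast 6->7->None, no cycle

Cycle: no


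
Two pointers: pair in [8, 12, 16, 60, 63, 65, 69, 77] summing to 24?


lo=0(8)+hi=7(77)=85
lo=0(8)+hi=6(69)=77
lo=0(8)+hi=5(65)=73
lo=0(8)+hi=4(63)=71
lo=0(8)+hi=3(60)=68
lo=0(8)+hi=2(16)=24

Yes: 8+16=24


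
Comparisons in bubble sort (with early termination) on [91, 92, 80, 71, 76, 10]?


Algorithm: bubble sort (with early termination)
Input: [91, 92, 80, 71, 76, 10]
Sorted: [10, 71, 76, 80, 91, 92]

15


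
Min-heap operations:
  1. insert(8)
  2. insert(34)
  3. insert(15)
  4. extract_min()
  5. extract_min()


insert(8) -> [8]
insert(34) -> [8, 34]
insert(15) -> [8, 34, 15]
extract_min()->8, [15, 34]
extract_min()->15, [34]

Final heap: [34]


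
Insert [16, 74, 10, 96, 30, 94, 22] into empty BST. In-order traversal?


Insert 16: root
Insert 74: R from 16
Insert 10: L from 16
Insert 96: R from 16 -> R from 74
Insert 30: R from 16 -> L from 74
Insert 94: R from 16 -> R from 74 -> L from 96
Insert 22: R from 16 -> L from 74 -> L from 30

In-order: [10, 16, 22, 30, 74, 94, 96]


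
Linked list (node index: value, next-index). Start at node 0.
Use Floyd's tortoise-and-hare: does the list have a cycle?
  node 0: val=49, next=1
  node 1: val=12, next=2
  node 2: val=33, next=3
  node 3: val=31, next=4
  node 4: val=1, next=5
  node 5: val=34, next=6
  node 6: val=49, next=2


Floyd's tortoise (slow, +1) and hare (fast, +2):
  init: slow=0, fast=0
  step 1: slow=1, fast=2
  step 2: slow=2, fast=4
  step 3: slow=3, fast=6
  step 4: slow=4, fast=3
  step 5: slow=5, fast=5
  slow == fast at node 5: cycle detected

Cycle: yes


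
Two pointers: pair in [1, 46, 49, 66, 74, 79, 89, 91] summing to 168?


lo=0(1)+hi=7(91)=92
lo=1(46)+hi=7(91)=137
lo=2(49)+hi=7(91)=140
lo=3(66)+hi=7(91)=157
lo=4(74)+hi=7(91)=165
lo=5(79)+hi=7(91)=170
lo=5(79)+hi=6(89)=168

Yes: 79+89=168


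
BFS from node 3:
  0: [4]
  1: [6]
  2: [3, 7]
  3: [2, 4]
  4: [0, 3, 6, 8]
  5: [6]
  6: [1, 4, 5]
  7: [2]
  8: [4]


Visit 3, enqueue [2, 4]
Visit 2, enqueue [7]
Visit 4, enqueue [0, 6, 8]
Visit 7, enqueue []
Visit 0, enqueue []
Visit 6, enqueue [1, 5]
Visit 8, enqueue []
Visit 1, enqueue []
Visit 5, enqueue []

BFS order: [3, 2, 4, 7, 0, 6, 8, 1, 5]


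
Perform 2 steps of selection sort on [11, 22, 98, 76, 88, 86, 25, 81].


Initial: [11, 22, 98, 76, 88, 86, 25, 81]
Step 1: min=11 at 0
  Swap: [11, 22, 98, 76, 88, 86, 25, 81]
Step 2: min=22 at 1
  Swap: [11, 22, 98, 76, 88, 86, 25, 81]

After 2 steps: [11, 22, 98, 76, 88, 86, 25, 81]


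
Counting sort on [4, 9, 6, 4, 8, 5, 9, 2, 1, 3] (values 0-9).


Input: [4, 9, 6, 4, 8, 5, 9, 2, 1, 3]
Counts: [0, 1, 1, 1, 2, 1, 1, 0, 1, 2]

Sorted: [1, 2, 3, 4, 4, 5, 6, 8, 9, 9]


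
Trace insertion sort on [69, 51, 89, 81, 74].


Initial: [69, 51, 89, 81, 74]
Insert 51: [51, 69, 89, 81, 74]
Insert 89: [51, 69, 89, 81, 74]
Insert 81: [51, 69, 81, 89, 74]
Insert 74: [51, 69, 74, 81, 89]

Sorted: [51, 69, 74, 81, 89]


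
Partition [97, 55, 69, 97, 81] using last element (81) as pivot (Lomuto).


Pivot: 81
  55 <= 81: swap -> [55, 97, 69, 97, 81]
  69 <= 81: swap -> [55, 69, 97, 97, 81]
Place pivot at 2: [55, 69, 81, 97, 97]

Partitioned: [55, 69, 81, 97, 97]


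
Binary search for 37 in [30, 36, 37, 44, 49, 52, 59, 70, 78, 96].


Step 1: lo=0, hi=9, mid=4, val=49
Step 2: lo=0, hi=3, mid=1, val=36
Step 3: lo=2, hi=3, mid=2, val=37

Found at index 2


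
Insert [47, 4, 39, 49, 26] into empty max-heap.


Insert 47: [47]
Insert 4: [47, 4]
Insert 39: [47, 4, 39]
Insert 49: [49, 47, 39, 4]
Insert 26: [49, 47, 39, 4, 26]

Final heap: [49, 47, 39, 4, 26]


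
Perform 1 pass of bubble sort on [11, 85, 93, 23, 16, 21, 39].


Initial: [11, 85, 93, 23, 16, 21, 39]
Pass 1: [11, 85, 23, 16, 21, 39, 93] (4 swaps)

After 1 pass: [11, 85, 23, 16, 21, 39, 93]


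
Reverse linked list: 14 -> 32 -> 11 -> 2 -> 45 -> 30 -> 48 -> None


Step 1: curr=14, set curr.next=prev(None) | reversed so far: 14
Step 2: curr=32, set curr.next=prev(14) | reversed so far: 32 -> 14
Step 3: curr=11, set curr.next=prev(32) | reversed so far: 11 -> 32 -> 14
Step 4: curr=2, set curr.next=prev(11) | reversed so far: 2 -> 11 -> 32 -> 14
Step 5: curr=45, set curr.next=prev(2) | reversed so far: 45 -> 2 -> 11 -> 32 -> 14
Step 6: curr=30, set curr.next=prev(45) | reversed so far: 30 -> 45 -> 2 -> 11 -> 32 -> 14
Step 7: curr=48, set curr.next=prev(30) | reversed so far: 48 -> 30 -> 45 -> 2 -> 11 -> 32 -> 14

48 -> 30 -> 45 -> 2 -> 11 -> 32 -> 14 -> None


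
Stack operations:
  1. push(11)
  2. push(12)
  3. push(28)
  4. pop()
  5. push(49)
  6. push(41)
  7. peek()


push(11) -> [11]
push(12) -> [11, 12]
push(28) -> [11, 12, 28]
pop()->28, [11, 12]
push(49) -> [11, 12, 49]
push(41) -> [11, 12, 49, 41]
peek()->41

Final stack: [11, 12, 49, 41]


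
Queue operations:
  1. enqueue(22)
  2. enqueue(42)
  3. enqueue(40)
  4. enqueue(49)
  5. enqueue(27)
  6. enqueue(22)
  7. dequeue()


enqueue(22) -> [22]
enqueue(42) -> [22, 42]
enqueue(40) -> [22, 42, 40]
enqueue(49) -> [22, 42, 40, 49]
enqueue(27) -> [22, 42, 40, 49, 27]
enqueue(22) -> [22, 42, 40, 49, 27, 22]
dequeue()->22, [42, 40, 49, 27, 22]

Final queue: [42, 40, 49, 27, 22]


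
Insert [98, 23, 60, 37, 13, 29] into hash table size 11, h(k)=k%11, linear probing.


Insert 98: h=10 -> slot 10
Insert 23: h=1 -> slot 1
Insert 60: h=5 -> slot 5
Insert 37: h=4 -> slot 4
Insert 13: h=2 -> slot 2
Insert 29: h=7 -> slot 7

Table: [None, 23, 13, None, 37, 60, None, 29, None, None, 98]


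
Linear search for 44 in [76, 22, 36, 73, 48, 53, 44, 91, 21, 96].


i=0: 76!=44
i=1: 22!=44
i=2: 36!=44
i=3: 73!=44
i=4: 48!=44
i=5: 53!=44
i=6: 44==44 found!

Found at 6, 7 comps


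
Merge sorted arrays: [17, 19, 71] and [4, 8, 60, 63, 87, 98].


Take 4 from B
Take 8 from B
Take 17 from A
Take 19 from A
Take 60 from B
Take 63 from B
Take 71 from A

Merged: [4, 8, 17, 19, 60, 63, 71, 87, 98]


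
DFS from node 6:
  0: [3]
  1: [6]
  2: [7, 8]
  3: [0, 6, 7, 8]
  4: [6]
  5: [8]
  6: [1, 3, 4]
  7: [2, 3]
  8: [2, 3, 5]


Visit 6, push [4, 3, 1]
Visit 1, push []
Visit 3, push [8, 7, 0]
Visit 0, push []
Visit 7, push [2]
Visit 2, push [8]
Visit 8, push [5]
Visit 5, push []
Visit 4, push []

DFS order: [6, 1, 3, 0, 7, 2, 8, 5, 4]


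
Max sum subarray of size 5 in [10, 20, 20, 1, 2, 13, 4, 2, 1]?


[0:5]: 53
[1:6]: 56
[2:7]: 40
[3:8]: 22
[4:9]: 22

Max: 56 at [1:6]


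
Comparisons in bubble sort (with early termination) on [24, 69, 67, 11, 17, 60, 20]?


Algorithm: bubble sort (with early termination)
Input: [24, 69, 67, 11, 17, 60, 20]
Sorted: [11, 17, 20, 24, 60, 67, 69]

20


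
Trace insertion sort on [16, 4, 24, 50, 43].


Initial: [16, 4, 24, 50, 43]
Insert 4: [4, 16, 24, 50, 43]
Insert 24: [4, 16, 24, 50, 43]
Insert 50: [4, 16, 24, 50, 43]
Insert 43: [4, 16, 24, 43, 50]

Sorted: [4, 16, 24, 43, 50]


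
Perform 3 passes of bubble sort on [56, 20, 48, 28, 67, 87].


Initial: [56, 20, 48, 28, 67, 87]
Pass 1: [20, 48, 28, 56, 67, 87] (3 swaps)
Pass 2: [20, 28, 48, 56, 67, 87] (1 swaps)
Pass 3: [20, 28, 48, 56, 67, 87] (0 swaps)

After 3 passes: [20, 28, 48, 56, 67, 87]


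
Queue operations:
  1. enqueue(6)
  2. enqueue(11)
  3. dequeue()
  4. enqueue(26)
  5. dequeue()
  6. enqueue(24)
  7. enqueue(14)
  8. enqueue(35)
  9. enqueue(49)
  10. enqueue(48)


enqueue(6) -> [6]
enqueue(11) -> [6, 11]
dequeue()->6, [11]
enqueue(26) -> [11, 26]
dequeue()->11, [26]
enqueue(24) -> [26, 24]
enqueue(14) -> [26, 24, 14]
enqueue(35) -> [26, 24, 14, 35]
enqueue(49) -> [26, 24, 14, 35, 49]
enqueue(48) -> [26, 24, 14, 35, 49, 48]

Final queue: [26, 24, 14, 35, 49, 48]


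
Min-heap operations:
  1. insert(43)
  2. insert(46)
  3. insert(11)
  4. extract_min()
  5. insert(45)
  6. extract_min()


insert(43) -> [43]
insert(46) -> [43, 46]
insert(11) -> [11, 46, 43]
extract_min()->11, [43, 46]
insert(45) -> [43, 46, 45]
extract_min()->43, [45, 46]

Final heap: [45, 46]


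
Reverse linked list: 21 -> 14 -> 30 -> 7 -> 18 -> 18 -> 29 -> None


Step 1: curr=21, set curr.next=prev(None) | reversed so far: 21
Step 2: curr=14, set curr.next=prev(21) | reversed so far: 14 -> 21
Step 3: curr=30, set curr.next=prev(14) | reversed so far: 30 -> 14 -> 21
Step 4: curr=7, set curr.next=prev(30) | reversed so far: 7 -> 30 -> 14 -> 21
Step 5: curr=18, set curr.next=prev(7) | reversed so far: 18 -> 7 -> 30 -> 14 -> 21
Step 6: curr=18, set curr.next=prev(18) | reversed so far: 18 -> 18 -> 7 -> 30 -> 14 -> 21
Step 7: curr=29, set curr.next=prev(18) | reversed so far: 29 -> 18 -> 18 -> 7 -> 30 -> 14 -> 21

29 -> 18 -> 18 -> 7 -> 30 -> 14 -> 21 -> None


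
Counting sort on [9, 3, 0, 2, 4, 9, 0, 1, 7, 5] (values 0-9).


Input: [9, 3, 0, 2, 4, 9, 0, 1, 7, 5]
Counts: [2, 1, 1, 1, 1, 1, 0, 1, 0, 2]

Sorted: [0, 0, 1, 2, 3, 4, 5, 7, 9, 9]


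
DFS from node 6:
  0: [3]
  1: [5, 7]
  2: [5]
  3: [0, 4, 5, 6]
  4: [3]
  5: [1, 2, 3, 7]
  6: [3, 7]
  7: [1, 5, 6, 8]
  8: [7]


Visit 6, push [7, 3]
Visit 3, push [5, 4, 0]
Visit 0, push []
Visit 4, push []
Visit 5, push [7, 2, 1]
Visit 1, push [7]
Visit 7, push [8]
Visit 8, push []
Visit 2, push []

DFS order: [6, 3, 0, 4, 5, 1, 7, 8, 2]


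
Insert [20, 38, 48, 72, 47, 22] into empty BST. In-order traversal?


Insert 20: root
Insert 38: R from 20
Insert 48: R from 20 -> R from 38
Insert 72: R from 20 -> R from 38 -> R from 48
Insert 47: R from 20 -> R from 38 -> L from 48
Insert 22: R from 20 -> L from 38

In-order: [20, 22, 38, 47, 48, 72]


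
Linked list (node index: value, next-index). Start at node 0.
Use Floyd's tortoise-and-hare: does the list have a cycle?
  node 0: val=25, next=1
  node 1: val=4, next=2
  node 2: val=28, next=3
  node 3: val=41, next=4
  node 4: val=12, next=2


Floyd's tortoise (slow, +1) and hare (fast, +2):
  init: slow=0, fast=0
  step 1: slow=1, fast=2
  step 2: slow=2, fast=4
  step 3: slow=3, fast=3
  slow == fast at node 3: cycle detected

Cycle: yes


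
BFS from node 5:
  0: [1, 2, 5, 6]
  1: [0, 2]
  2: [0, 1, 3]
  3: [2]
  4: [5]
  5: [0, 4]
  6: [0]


Visit 5, enqueue [0, 4]
Visit 0, enqueue [1, 2, 6]
Visit 4, enqueue []
Visit 1, enqueue []
Visit 2, enqueue [3]
Visit 6, enqueue []
Visit 3, enqueue []

BFS order: [5, 0, 4, 1, 2, 6, 3]


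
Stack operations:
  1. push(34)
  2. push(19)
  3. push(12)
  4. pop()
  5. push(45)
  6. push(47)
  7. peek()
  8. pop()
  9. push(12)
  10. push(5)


push(34) -> [34]
push(19) -> [34, 19]
push(12) -> [34, 19, 12]
pop()->12, [34, 19]
push(45) -> [34, 19, 45]
push(47) -> [34, 19, 45, 47]
peek()->47
pop()->47, [34, 19, 45]
push(12) -> [34, 19, 45, 12]
push(5) -> [34, 19, 45, 12, 5]

Final stack: [34, 19, 45, 12, 5]


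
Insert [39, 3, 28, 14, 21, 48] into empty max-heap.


Insert 39: [39]
Insert 3: [39, 3]
Insert 28: [39, 3, 28]
Insert 14: [39, 14, 28, 3]
Insert 21: [39, 21, 28, 3, 14]
Insert 48: [48, 21, 39, 3, 14, 28]

Final heap: [48, 21, 39, 3, 14, 28]


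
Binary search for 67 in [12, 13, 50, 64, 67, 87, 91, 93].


Step 1: lo=0, hi=7, mid=3, val=64
Step 2: lo=4, hi=7, mid=5, val=87
Step 3: lo=4, hi=4, mid=4, val=67

Found at index 4


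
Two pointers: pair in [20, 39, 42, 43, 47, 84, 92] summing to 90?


lo=0(20)+hi=6(92)=112
lo=0(20)+hi=5(84)=104
lo=0(20)+hi=4(47)=67
lo=1(39)+hi=4(47)=86
lo=2(42)+hi=4(47)=89
lo=3(43)+hi=4(47)=90

Yes: 43+47=90


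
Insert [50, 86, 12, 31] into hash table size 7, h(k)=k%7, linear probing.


Insert 50: h=1 -> slot 1
Insert 86: h=2 -> slot 2
Insert 12: h=5 -> slot 5
Insert 31: h=3 -> slot 3

Table: [None, 50, 86, 31, None, 12, None]


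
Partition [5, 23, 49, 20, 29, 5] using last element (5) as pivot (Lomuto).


Pivot: 5
  5 <= 5: advance i (no swap)
Place pivot at 1: [5, 5, 49, 20, 29, 23]

Partitioned: [5, 5, 49, 20, 29, 23]


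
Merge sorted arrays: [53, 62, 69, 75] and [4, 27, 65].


Take 4 from B
Take 27 from B
Take 53 from A
Take 62 from A
Take 65 from B

Merged: [4, 27, 53, 62, 65, 69, 75]


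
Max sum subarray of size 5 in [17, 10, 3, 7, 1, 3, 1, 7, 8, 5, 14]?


[0:5]: 38
[1:6]: 24
[2:7]: 15
[3:8]: 19
[4:9]: 20
[5:10]: 24
[6:11]: 35

Max: 38 at [0:5]


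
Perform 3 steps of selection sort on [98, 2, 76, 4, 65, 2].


Initial: [98, 2, 76, 4, 65, 2]
Step 1: min=2 at 1
  Swap: [2, 98, 76, 4, 65, 2]
Step 2: min=2 at 5
  Swap: [2, 2, 76, 4, 65, 98]
Step 3: min=4 at 3
  Swap: [2, 2, 4, 76, 65, 98]

After 3 steps: [2, 2, 4, 76, 65, 98]


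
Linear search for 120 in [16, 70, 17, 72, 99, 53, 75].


i=0: 16!=120
i=1: 70!=120
i=2: 17!=120
i=3: 72!=120
i=4: 99!=120
i=5: 53!=120
i=6: 75!=120

Not found, 7 comps


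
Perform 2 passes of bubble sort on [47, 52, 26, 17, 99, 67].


Initial: [47, 52, 26, 17, 99, 67]
Pass 1: [47, 26, 17, 52, 67, 99] (3 swaps)
Pass 2: [26, 17, 47, 52, 67, 99] (2 swaps)

After 2 passes: [26, 17, 47, 52, 67, 99]


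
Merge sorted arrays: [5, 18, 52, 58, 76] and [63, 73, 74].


Take 5 from A
Take 18 from A
Take 52 from A
Take 58 from A
Take 63 from B
Take 73 from B
Take 74 from B

Merged: [5, 18, 52, 58, 63, 73, 74, 76]


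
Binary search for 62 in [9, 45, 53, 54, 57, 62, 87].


Step 1: lo=0, hi=6, mid=3, val=54
Step 2: lo=4, hi=6, mid=5, val=62

Found at index 5


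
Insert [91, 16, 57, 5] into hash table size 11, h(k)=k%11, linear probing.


Insert 91: h=3 -> slot 3
Insert 16: h=5 -> slot 5
Insert 57: h=2 -> slot 2
Insert 5: h=5, 1 probes -> slot 6

Table: [None, None, 57, 91, None, 16, 5, None, None, None, None]


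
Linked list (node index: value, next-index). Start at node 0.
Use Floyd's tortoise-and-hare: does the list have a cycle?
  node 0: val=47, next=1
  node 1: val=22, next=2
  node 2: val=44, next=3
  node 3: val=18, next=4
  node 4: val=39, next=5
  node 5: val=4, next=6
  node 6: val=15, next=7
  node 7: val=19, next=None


Floyd's tortoise (slow, +1) and hare (fast, +2):
  init: slow=0, fast=0
  step 1: slow=1, fast=2
  step 2: slow=2, fast=4
  step 3: slow=3, fast=6
  step 4: fast 6->7->None, no cycle

Cycle: no


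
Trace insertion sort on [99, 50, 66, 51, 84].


Initial: [99, 50, 66, 51, 84]
Insert 50: [50, 99, 66, 51, 84]
Insert 66: [50, 66, 99, 51, 84]
Insert 51: [50, 51, 66, 99, 84]
Insert 84: [50, 51, 66, 84, 99]

Sorted: [50, 51, 66, 84, 99]


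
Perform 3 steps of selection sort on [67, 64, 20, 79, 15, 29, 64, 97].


Initial: [67, 64, 20, 79, 15, 29, 64, 97]
Step 1: min=15 at 4
  Swap: [15, 64, 20, 79, 67, 29, 64, 97]
Step 2: min=20 at 2
  Swap: [15, 20, 64, 79, 67, 29, 64, 97]
Step 3: min=29 at 5
  Swap: [15, 20, 29, 79, 67, 64, 64, 97]

After 3 steps: [15, 20, 29, 79, 67, 64, 64, 97]


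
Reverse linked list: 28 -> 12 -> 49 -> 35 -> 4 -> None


Step 1: curr=28, set curr.next=prev(None) | reversed so far: 28
Step 2: curr=12, set curr.next=prev(28) | reversed so far: 12 -> 28
Step 3: curr=49, set curr.next=prev(12) | reversed so far: 49 -> 12 -> 28
Step 4: curr=35, set curr.next=prev(49) | reversed so far: 35 -> 49 -> 12 -> 28
Step 5: curr=4, set curr.next=prev(35) | reversed so far: 4 -> 35 -> 49 -> 12 -> 28

4 -> 35 -> 49 -> 12 -> 28 -> None


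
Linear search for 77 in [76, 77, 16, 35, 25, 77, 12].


i=0: 76!=77
i=1: 77==77 found!

Found at 1, 2 comps


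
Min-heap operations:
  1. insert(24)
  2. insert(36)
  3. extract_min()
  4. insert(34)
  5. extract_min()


insert(24) -> [24]
insert(36) -> [24, 36]
extract_min()->24, [36]
insert(34) -> [34, 36]
extract_min()->34, [36]

Final heap: [36]


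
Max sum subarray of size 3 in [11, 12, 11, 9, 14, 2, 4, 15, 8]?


[0:3]: 34
[1:4]: 32
[2:5]: 34
[3:6]: 25
[4:7]: 20
[5:8]: 21
[6:9]: 27

Max: 34 at [0:3]


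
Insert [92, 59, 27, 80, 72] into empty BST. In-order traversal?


Insert 92: root
Insert 59: L from 92
Insert 27: L from 92 -> L from 59
Insert 80: L from 92 -> R from 59
Insert 72: L from 92 -> R from 59 -> L from 80

In-order: [27, 59, 72, 80, 92]


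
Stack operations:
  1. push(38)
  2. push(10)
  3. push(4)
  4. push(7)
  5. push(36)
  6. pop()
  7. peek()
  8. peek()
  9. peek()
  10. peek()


push(38) -> [38]
push(10) -> [38, 10]
push(4) -> [38, 10, 4]
push(7) -> [38, 10, 4, 7]
push(36) -> [38, 10, 4, 7, 36]
pop()->36, [38, 10, 4, 7]
peek()->7
peek()->7
peek()->7
peek()->7

Final stack: [38, 10, 4, 7]


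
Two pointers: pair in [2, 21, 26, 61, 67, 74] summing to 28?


lo=0(2)+hi=5(74)=76
lo=0(2)+hi=4(67)=69
lo=0(2)+hi=3(61)=63
lo=0(2)+hi=2(26)=28

Yes: 2+26=28


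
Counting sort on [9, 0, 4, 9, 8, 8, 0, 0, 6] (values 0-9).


Input: [9, 0, 4, 9, 8, 8, 0, 0, 6]
Counts: [3, 0, 0, 0, 1, 0, 1, 0, 2, 2]

Sorted: [0, 0, 0, 4, 6, 8, 8, 9, 9]


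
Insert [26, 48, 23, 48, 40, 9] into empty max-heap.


Insert 26: [26]
Insert 48: [48, 26]
Insert 23: [48, 26, 23]
Insert 48: [48, 48, 23, 26]
Insert 40: [48, 48, 23, 26, 40]
Insert 9: [48, 48, 23, 26, 40, 9]

Final heap: [48, 48, 23, 26, 40, 9]


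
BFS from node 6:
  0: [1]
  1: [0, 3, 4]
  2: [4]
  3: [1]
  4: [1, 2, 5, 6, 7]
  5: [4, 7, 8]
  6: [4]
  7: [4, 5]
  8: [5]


Visit 6, enqueue [4]
Visit 4, enqueue [1, 2, 5, 7]
Visit 1, enqueue [0, 3]
Visit 2, enqueue []
Visit 5, enqueue [8]
Visit 7, enqueue []
Visit 0, enqueue []
Visit 3, enqueue []
Visit 8, enqueue []

BFS order: [6, 4, 1, 2, 5, 7, 0, 3, 8]


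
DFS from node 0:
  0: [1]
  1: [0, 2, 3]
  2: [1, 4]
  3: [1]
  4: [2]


Visit 0, push [1]
Visit 1, push [3, 2]
Visit 2, push [4]
Visit 4, push []
Visit 3, push []

DFS order: [0, 1, 2, 4, 3]


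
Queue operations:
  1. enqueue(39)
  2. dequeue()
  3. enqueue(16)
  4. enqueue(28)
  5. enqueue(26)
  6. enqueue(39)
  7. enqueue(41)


enqueue(39) -> [39]
dequeue()->39, []
enqueue(16) -> [16]
enqueue(28) -> [16, 28]
enqueue(26) -> [16, 28, 26]
enqueue(39) -> [16, 28, 26, 39]
enqueue(41) -> [16, 28, 26, 39, 41]

Final queue: [16, 28, 26, 39, 41]


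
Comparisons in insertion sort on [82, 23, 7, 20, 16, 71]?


Algorithm: insertion sort
Input: [82, 23, 7, 20, 16, 71]
Sorted: [7, 16, 20, 23, 71, 82]

12


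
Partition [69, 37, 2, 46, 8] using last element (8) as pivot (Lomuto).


Pivot: 8
  2 <= 8: swap -> [2, 37, 69, 46, 8]
Place pivot at 1: [2, 8, 69, 46, 37]

Partitioned: [2, 8, 69, 46, 37]


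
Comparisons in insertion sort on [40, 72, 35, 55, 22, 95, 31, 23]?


Algorithm: insertion sort
Input: [40, 72, 35, 55, 22, 95, 31, 23]
Sorted: [22, 23, 31, 35, 40, 55, 72, 95]

23


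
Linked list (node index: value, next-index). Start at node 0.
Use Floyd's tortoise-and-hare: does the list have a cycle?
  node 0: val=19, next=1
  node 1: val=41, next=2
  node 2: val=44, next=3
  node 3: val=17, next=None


Floyd's tortoise (slow, +1) and hare (fast, +2):
  init: slow=0, fast=0
  step 1: slow=1, fast=2
  step 2: fast 2->3->None, no cycle

Cycle: no


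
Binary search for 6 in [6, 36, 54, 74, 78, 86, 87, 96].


Step 1: lo=0, hi=7, mid=3, val=74
Step 2: lo=0, hi=2, mid=1, val=36
Step 3: lo=0, hi=0, mid=0, val=6

Found at index 0


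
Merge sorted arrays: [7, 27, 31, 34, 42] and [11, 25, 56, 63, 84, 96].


Take 7 from A
Take 11 from B
Take 25 from B
Take 27 from A
Take 31 from A
Take 34 from A
Take 42 from A

Merged: [7, 11, 25, 27, 31, 34, 42, 56, 63, 84, 96]


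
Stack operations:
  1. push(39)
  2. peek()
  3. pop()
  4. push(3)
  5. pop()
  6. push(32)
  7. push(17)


push(39) -> [39]
peek()->39
pop()->39, []
push(3) -> [3]
pop()->3, []
push(32) -> [32]
push(17) -> [32, 17]

Final stack: [32, 17]


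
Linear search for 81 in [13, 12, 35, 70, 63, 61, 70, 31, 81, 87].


i=0: 13!=81
i=1: 12!=81
i=2: 35!=81
i=3: 70!=81
i=4: 63!=81
i=5: 61!=81
i=6: 70!=81
i=7: 31!=81
i=8: 81==81 found!

Found at 8, 9 comps


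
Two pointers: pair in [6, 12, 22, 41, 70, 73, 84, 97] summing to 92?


lo=0(6)+hi=7(97)=103
lo=0(6)+hi=6(84)=90
lo=1(12)+hi=6(84)=96
lo=1(12)+hi=5(73)=85
lo=2(22)+hi=5(73)=95
lo=2(22)+hi=4(70)=92

Yes: 22+70=92


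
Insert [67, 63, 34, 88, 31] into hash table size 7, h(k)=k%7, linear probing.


Insert 67: h=4 -> slot 4
Insert 63: h=0 -> slot 0
Insert 34: h=6 -> slot 6
Insert 88: h=4, 1 probes -> slot 5
Insert 31: h=3 -> slot 3

Table: [63, None, None, 31, 67, 88, 34]


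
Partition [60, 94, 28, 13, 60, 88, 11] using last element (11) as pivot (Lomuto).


Pivot: 11
Place pivot at 0: [11, 94, 28, 13, 60, 88, 60]

Partitioned: [11, 94, 28, 13, 60, 88, 60]


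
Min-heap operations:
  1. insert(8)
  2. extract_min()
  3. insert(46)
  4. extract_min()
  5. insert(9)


insert(8) -> [8]
extract_min()->8, []
insert(46) -> [46]
extract_min()->46, []
insert(9) -> [9]

Final heap: [9]


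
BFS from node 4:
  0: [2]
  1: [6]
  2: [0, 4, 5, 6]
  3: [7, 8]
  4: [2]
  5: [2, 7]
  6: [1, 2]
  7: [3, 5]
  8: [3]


Visit 4, enqueue [2]
Visit 2, enqueue [0, 5, 6]
Visit 0, enqueue []
Visit 5, enqueue [7]
Visit 6, enqueue [1]
Visit 7, enqueue [3]
Visit 1, enqueue []
Visit 3, enqueue [8]
Visit 8, enqueue []

BFS order: [4, 2, 0, 5, 6, 7, 1, 3, 8]


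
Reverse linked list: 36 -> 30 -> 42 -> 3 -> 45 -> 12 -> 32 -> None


Step 1: curr=36, set curr.next=prev(None) | reversed so far: 36
Step 2: curr=30, set curr.next=prev(36) | reversed so far: 30 -> 36
Step 3: curr=42, set curr.next=prev(30) | reversed so far: 42 -> 30 -> 36
Step 4: curr=3, set curr.next=prev(42) | reversed so far: 3 -> 42 -> 30 -> 36
Step 5: curr=45, set curr.next=prev(3) | reversed so far: 45 -> 3 -> 42 -> 30 -> 36
Step 6: curr=12, set curr.next=prev(45) | reversed so far: 12 -> 45 -> 3 -> 42 -> 30 -> 36
Step 7: curr=32, set curr.next=prev(12) | reversed so far: 32 -> 12 -> 45 -> 3 -> 42 -> 30 -> 36

32 -> 12 -> 45 -> 3 -> 42 -> 30 -> 36 -> None


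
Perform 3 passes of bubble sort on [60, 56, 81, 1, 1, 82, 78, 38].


Initial: [60, 56, 81, 1, 1, 82, 78, 38]
Pass 1: [56, 60, 1, 1, 81, 78, 38, 82] (5 swaps)
Pass 2: [56, 1, 1, 60, 78, 38, 81, 82] (4 swaps)
Pass 3: [1, 1, 56, 60, 38, 78, 81, 82] (3 swaps)

After 3 passes: [1, 1, 56, 60, 38, 78, 81, 82]


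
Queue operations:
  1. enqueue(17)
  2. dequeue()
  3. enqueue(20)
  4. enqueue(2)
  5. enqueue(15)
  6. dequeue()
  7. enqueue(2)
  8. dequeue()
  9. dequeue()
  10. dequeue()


enqueue(17) -> [17]
dequeue()->17, []
enqueue(20) -> [20]
enqueue(2) -> [20, 2]
enqueue(15) -> [20, 2, 15]
dequeue()->20, [2, 15]
enqueue(2) -> [2, 15, 2]
dequeue()->2, [15, 2]
dequeue()->15, [2]
dequeue()->2, []

Final queue: []


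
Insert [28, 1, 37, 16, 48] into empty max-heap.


Insert 28: [28]
Insert 1: [28, 1]
Insert 37: [37, 1, 28]
Insert 16: [37, 16, 28, 1]
Insert 48: [48, 37, 28, 1, 16]

Final heap: [48, 37, 28, 1, 16]


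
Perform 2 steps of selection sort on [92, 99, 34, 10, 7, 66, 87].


Initial: [92, 99, 34, 10, 7, 66, 87]
Step 1: min=7 at 4
  Swap: [7, 99, 34, 10, 92, 66, 87]
Step 2: min=10 at 3
  Swap: [7, 10, 34, 99, 92, 66, 87]

After 2 steps: [7, 10, 34, 99, 92, 66, 87]


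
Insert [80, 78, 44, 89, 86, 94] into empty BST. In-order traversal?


Insert 80: root
Insert 78: L from 80
Insert 44: L from 80 -> L from 78
Insert 89: R from 80
Insert 86: R from 80 -> L from 89
Insert 94: R from 80 -> R from 89

In-order: [44, 78, 80, 86, 89, 94]


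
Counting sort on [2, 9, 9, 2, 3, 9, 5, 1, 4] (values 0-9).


Input: [2, 9, 9, 2, 3, 9, 5, 1, 4]
Counts: [0, 1, 2, 1, 1, 1, 0, 0, 0, 3]

Sorted: [1, 2, 2, 3, 4, 5, 9, 9, 9]


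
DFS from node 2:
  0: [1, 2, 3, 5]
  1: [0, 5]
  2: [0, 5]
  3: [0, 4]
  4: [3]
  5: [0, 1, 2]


Visit 2, push [5, 0]
Visit 0, push [5, 3, 1]
Visit 1, push [5]
Visit 5, push []
Visit 3, push [4]
Visit 4, push []

DFS order: [2, 0, 1, 5, 3, 4]


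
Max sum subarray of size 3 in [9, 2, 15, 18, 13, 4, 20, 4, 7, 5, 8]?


[0:3]: 26
[1:4]: 35
[2:5]: 46
[3:6]: 35
[4:7]: 37
[5:8]: 28
[6:9]: 31
[7:10]: 16
[8:11]: 20

Max: 46 at [2:5]


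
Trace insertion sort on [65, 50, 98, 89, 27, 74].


Initial: [65, 50, 98, 89, 27, 74]
Insert 50: [50, 65, 98, 89, 27, 74]
Insert 98: [50, 65, 98, 89, 27, 74]
Insert 89: [50, 65, 89, 98, 27, 74]
Insert 27: [27, 50, 65, 89, 98, 74]
Insert 74: [27, 50, 65, 74, 89, 98]

Sorted: [27, 50, 65, 74, 89, 98]


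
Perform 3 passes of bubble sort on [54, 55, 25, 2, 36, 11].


Initial: [54, 55, 25, 2, 36, 11]
Pass 1: [54, 25, 2, 36, 11, 55] (4 swaps)
Pass 2: [25, 2, 36, 11, 54, 55] (4 swaps)
Pass 3: [2, 25, 11, 36, 54, 55] (2 swaps)

After 3 passes: [2, 25, 11, 36, 54, 55]


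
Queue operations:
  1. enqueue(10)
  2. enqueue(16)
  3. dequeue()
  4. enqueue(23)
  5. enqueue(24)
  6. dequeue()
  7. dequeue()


enqueue(10) -> [10]
enqueue(16) -> [10, 16]
dequeue()->10, [16]
enqueue(23) -> [16, 23]
enqueue(24) -> [16, 23, 24]
dequeue()->16, [23, 24]
dequeue()->23, [24]

Final queue: [24]


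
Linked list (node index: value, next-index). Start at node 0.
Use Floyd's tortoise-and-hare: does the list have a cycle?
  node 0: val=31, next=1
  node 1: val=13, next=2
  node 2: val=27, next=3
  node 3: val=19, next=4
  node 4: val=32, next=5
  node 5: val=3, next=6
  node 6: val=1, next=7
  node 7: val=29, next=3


Floyd's tortoise (slow, +1) and hare (fast, +2):
  init: slow=0, fast=0
  step 1: slow=1, fast=2
  step 2: slow=2, fast=4
  step 3: slow=3, fast=6
  step 4: slow=4, fast=3
  step 5: slow=5, fast=5
  slow == fast at node 5: cycle detected

Cycle: yes


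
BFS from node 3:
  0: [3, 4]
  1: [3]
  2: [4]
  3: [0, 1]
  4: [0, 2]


Visit 3, enqueue [0, 1]
Visit 0, enqueue [4]
Visit 1, enqueue []
Visit 4, enqueue [2]
Visit 2, enqueue []

BFS order: [3, 0, 1, 4, 2]


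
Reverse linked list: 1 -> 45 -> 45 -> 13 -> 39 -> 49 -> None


Step 1: curr=1, set curr.next=prev(None) | reversed so far: 1
Step 2: curr=45, set curr.next=prev(1) | reversed so far: 45 -> 1
Step 3: curr=45, set curr.next=prev(45) | reversed so far: 45 -> 45 -> 1
Step 4: curr=13, set curr.next=prev(45) | reversed so far: 13 -> 45 -> 45 -> 1
Step 5: curr=39, set curr.next=prev(13) | reversed so far: 39 -> 13 -> 45 -> 45 -> 1
Step 6: curr=49, set curr.next=prev(39) | reversed so far: 49 -> 39 -> 13 -> 45 -> 45 -> 1

49 -> 39 -> 13 -> 45 -> 45 -> 1 -> None


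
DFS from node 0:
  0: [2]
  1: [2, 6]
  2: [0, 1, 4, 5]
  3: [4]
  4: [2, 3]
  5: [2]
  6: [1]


Visit 0, push [2]
Visit 2, push [5, 4, 1]
Visit 1, push [6]
Visit 6, push []
Visit 4, push [3]
Visit 3, push []
Visit 5, push []

DFS order: [0, 2, 1, 6, 4, 3, 5]


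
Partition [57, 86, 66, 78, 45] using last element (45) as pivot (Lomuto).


Pivot: 45
Place pivot at 0: [45, 86, 66, 78, 57]

Partitioned: [45, 86, 66, 78, 57]


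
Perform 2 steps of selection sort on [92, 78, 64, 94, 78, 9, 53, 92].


Initial: [92, 78, 64, 94, 78, 9, 53, 92]
Step 1: min=9 at 5
  Swap: [9, 78, 64, 94, 78, 92, 53, 92]
Step 2: min=53 at 6
  Swap: [9, 53, 64, 94, 78, 92, 78, 92]

After 2 steps: [9, 53, 64, 94, 78, 92, 78, 92]


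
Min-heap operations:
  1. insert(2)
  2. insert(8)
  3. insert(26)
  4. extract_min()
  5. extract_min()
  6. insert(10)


insert(2) -> [2]
insert(8) -> [2, 8]
insert(26) -> [2, 8, 26]
extract_min()->2, [8, 26]
extract_min()->8, [26]
insert(10) -> [10, 26]

Final heap: [10, 26]


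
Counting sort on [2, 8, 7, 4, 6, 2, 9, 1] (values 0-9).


Input: [2, 8, 7, 4, 6, 2, 9, 1]
Counts: [0, 1, 2, 0, 1, 0, 1, 1, 1, 1]

Sorted: [1, 2, 2, 4, 6, 7, 8, 9]


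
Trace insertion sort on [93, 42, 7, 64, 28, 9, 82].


Initial: [93, 42, 7, 64, 28, 9, 82]
Insert 42: [42, 93, 7, 64, 28, 9, 82]
Insert 7: [7, 42, 93, 64, 28, 9, 82]
Insert 64: [7, 42, 64, 93, 28, 9, 82]
Insert 28: [7, 28, 42, 64, 93, 9, 82]
Insert 9: [7, 9, 28, 42, 64, 93, 82]
Insert 82: [7, 9, 28, 42, 64, 82, 93]

Sorted: [7, 9, 28, 42, 64, 82, 93]


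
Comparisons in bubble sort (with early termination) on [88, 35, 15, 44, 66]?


Algorithm: bubble sort (with early termination)
Input: [88, 35, 15, 44, 66]
Sorted: [15, 35, 44, 66, 88]

9


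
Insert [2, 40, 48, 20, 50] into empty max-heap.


Insert 2: [2]
Insert 40: [40, 2]
Insert 48: [48, 2, 40]
Insert 20: [48, 20, 40, 2]
Insert 50: [50, 48, 40, 2, 20]

Final heap: [50, 48, 40, 2, 20]


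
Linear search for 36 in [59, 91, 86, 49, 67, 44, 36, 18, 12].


i=0: 59!=36
i=1: 91!=36
i=2: 86!=36
i=3: 49!=36
i=4: 67!=36
i=5: 44!=36
i=6: 36==36 found!

Found at 6, 7 comps


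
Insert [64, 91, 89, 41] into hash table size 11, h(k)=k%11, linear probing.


Insert 64: h=9 -> slot 9
Insert 91: h=3 -> slot 3
Insert 89: h=1 -> slot 1
Insert 41: h=8 -> slot 8

Table: [None, 89, None, 91, None, None, None, None, 41, 64, None]


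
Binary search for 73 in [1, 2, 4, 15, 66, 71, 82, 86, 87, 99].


Step 1: lo=0, hi=9, mid=4, val=66
Step 2: lo=5, hi=9, mid=7, val=86
Step 3: lo=5, hi=6, mid=5, val=71
Step 4: lo=6, hi=6, mid=6, val=82

Not found


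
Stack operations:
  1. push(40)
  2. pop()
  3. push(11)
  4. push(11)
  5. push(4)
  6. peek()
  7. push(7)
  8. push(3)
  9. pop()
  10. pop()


push(40) -> [40]
pop()->40, []
push(11) -> [11]
push(11) -> [11, 11]
push(4) -> [11, 11, 4]
peek()->4
push(7) -> [11, 11, 4, 7]
push(3) -> [11, 11, 4, 7, 3]
pop()->3, [11, 11, 4, 7]
pop()->7, [11, 11, 4]

Final stack: [11, 11, 4]


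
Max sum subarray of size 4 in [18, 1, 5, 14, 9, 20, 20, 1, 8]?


[0:4]: 38
[1:5]: 29
[2:6]: 48
[3:7]: 63
[4:8]: 50
[5:9]: 49

Max: 63 at [3:7]


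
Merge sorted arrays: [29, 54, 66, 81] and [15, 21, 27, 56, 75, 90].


Take 15 from B
Take 21 from B
Take 27 from B
Take 29 from A
Take 54 from A
Take 56 from B
Take 66 from A
Take 75 from B
Take 81 from A

Merged: [15, 21, 27, 29, 54, 56, 66, 75, 81, 90]


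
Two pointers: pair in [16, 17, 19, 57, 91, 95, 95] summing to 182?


lo=0(16)+hi=6(95)=111
lo=1(17)+hi=6(95)=112
lo=2(19)+hi=6(95)=114
lo=3(57)+hi=6(95)=152
lo=4(91)+hi=6(95)=186
lo=4(91)+hi=5(95)=186

No pair found


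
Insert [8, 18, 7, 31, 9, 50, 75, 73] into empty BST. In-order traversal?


Insert 8: root
Insert 18: R from 8
Insert 7: L from 8
Insert 31: R from 8 -> R from 18
Insert 9: R from 8 -> L from 18
Insert 50: R from 8 -> R from 18 -> R from 31
Insert 75: R from 8 -> R from 18 -> R from 31 -> R from 50
Insert 73: R from 8 -> R from 18 -> R from 31 -> R from 50 -> L from 75

In-order: [7, 8, 9, 18, 31, 50, 73, 75]


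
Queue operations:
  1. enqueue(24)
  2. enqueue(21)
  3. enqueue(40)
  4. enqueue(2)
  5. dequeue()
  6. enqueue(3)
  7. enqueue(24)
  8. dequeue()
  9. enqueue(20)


enqueue(24) -> [24]
enqueue(21) -> [24, 21]
enqueue(40) -> [24, 21, 40]
enqueue(2) -> [24, 21, 40, 2]
dequeue()->24, [21, 40, 2]
enqueue(3) -> [21, 40, 2, 3]
enqueue(24) -> [21, 40, 2, 3, 24]
dequeue()->21, [40, 2, 3, 24]
enqueue(20) -> [40, 2, 3, 24, 20]

Final queue: [40, 2, 3, 24, 20]
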